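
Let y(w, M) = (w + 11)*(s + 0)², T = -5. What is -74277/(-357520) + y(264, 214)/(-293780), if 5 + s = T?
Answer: 599464853/5251611280 ≈ 0.11415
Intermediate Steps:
s = -10 (s = -5 - 5 = -10)
y(w, M) = 1100 + 100*w (y(w, M) = (w + 11)*(-10 + 0)² = (11 + w)*(-10)² = (11 + w)*100 = 1100 + 100*w)
-74277/(-357520) + y(264, 214)/(-293780) = -74277/(-357520) + (1100 + 100*264)/(-293780) = -74277*(-1/357520) + (1100 + 26400)*(-1/293780) = 74277/357520 + 27500*(-1/293780) = 74277/357520 - 1375/14689 = 599464853/5251611280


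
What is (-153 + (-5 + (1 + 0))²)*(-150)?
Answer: 20550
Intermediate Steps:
(-153 + (-5 + (1 + 0))²)*(-150) = (-153 + (-5 + 1)²)*(-150) = (-153 + (-4)²)*(-150) = (-153 + 16)*(-150) = -137*(-150) = 20550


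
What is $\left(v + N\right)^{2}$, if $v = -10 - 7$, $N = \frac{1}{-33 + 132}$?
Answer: $\frac{2829124}{9801} \approx 288.66$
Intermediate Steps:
$N = \frac{1}{99} \approx 0.010101$
$v = -17$ ($v = -10 - 7 = -17$)
$\left(v + N\right)^{2} = \left(-17 + \frac{1}{99}\right)^{2} = \left(- \frac{1682}{99}\right)^{2} = \frac{2829124}{9801}$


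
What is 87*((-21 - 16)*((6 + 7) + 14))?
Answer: -86913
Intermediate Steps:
87*((-21 - 16)*((6 + 7) + 14)) = 87*(-37*(13 + 14)) = 87*(-37*27) = 87*(-999) = -86913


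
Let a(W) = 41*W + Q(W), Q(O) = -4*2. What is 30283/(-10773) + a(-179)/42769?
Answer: -72332782/24250023 ≈ -2.9828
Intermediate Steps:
Q(O) = -8
a(W) = -8 + 41*W (a(W) = 41*W - 8 = -8 + 41*W)
30283/(-10773) + a(-179)/42769 = 30283/(-10773) + (-8 + 41*(-179))/42769 = 30283*(-1/10773) + (-8 - 7339)*(1/42769) = -30283/10773 - 7347*1/42769 = -30283/10773 - 7347/42769 = -72332782/24250023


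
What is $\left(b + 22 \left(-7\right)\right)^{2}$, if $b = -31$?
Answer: $34225$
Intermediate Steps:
$\left(b + 22 \left(-7\right)\right)^{2} = \left(-31 + 22 \left(-7\right)\right)^{2} = \left(-31 - 154\right)^{2} = \left(-185\right)^{2} = 34225$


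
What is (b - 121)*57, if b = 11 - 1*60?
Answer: -9690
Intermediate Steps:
b = -49 (b = 11 - 60 = -49)
(b - 121)*57 = (-49 - 121)*57 = -170*57 = -9690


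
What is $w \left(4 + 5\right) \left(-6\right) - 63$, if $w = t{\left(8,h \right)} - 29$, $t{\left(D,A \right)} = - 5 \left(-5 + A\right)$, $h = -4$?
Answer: $-927$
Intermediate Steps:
$t{\left(D,A \right)} = 25 - 5 A$
$w = 16$ ($w = \left(25 - -20\right) - 29 = \left(25 + 20\right) - 29 = 45 - 29 = 16$)
$w \left(4 + 5\right) \left(-6\right) - 63 = 16 \left(4 + 5\right) \left(-6\right) - 63 = 16 \cdot 9 \left(-6\right) - 63 = 16 \left(-54\right) - 63 = -864 - 63 = -927$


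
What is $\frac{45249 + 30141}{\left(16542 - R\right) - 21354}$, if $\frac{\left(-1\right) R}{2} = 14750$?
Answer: $\frac{37695}{12344} \approx 3.0537$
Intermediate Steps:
$R = -29500$ ($R = \left(-2\right) 14750 = -29500$)
$\frac{45249 + 30141}{\left(16542 - R\right) - 21354} = \frac{45249 + 30141}{\left(16542 - -29500\right) - 21354} = \frac{75390}{\left(16542 + 29500\right) - 21354} = \frac{75390}{46042 - 21354} = \frac{75390}{24688} = 75390 \cdot \frac{1}{24688} = \frac{37695}{12344}$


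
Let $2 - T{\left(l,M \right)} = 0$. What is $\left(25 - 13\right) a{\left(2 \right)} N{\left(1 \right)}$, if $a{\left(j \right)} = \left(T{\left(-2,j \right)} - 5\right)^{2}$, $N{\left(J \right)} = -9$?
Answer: $-972$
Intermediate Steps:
$T{\left(l,M \right)} = 2$ ($T{\left(l,M \right)} = 2 - 0 = 2 + 0 = 2$)
$a{\left(j \right)} = 9$ ($a{\left(j \right)} = \left(2 - 5\right)^{2} = \left(-3\right)^{2} = 9$)
$\left(25 - 13\right) a{\left(2 \right)} N{\left(1 \right)} = \left(25 - 13\right) 9 \left(-9\right) = 12 \cdot 9 \left(-9\right) = 108 \left(-9\right) = -972$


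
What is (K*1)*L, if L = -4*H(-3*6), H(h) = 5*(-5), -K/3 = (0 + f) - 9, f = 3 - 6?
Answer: 3600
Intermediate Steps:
f = -3
K = 36 (K = -3*((0 - 3) - 9) = -3*(-3 - 9) = -3*(-12) = 36)
H(h) = -25
L = 100 (L = -4*(-25) = 100)
(K*1)*L = (36*1)*100 = 36*100 = 3600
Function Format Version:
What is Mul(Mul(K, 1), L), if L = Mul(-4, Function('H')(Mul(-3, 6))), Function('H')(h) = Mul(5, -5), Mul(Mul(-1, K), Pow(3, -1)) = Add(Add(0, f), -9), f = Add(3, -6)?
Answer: 3600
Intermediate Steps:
f = -3
K = 36 (K = Mul(-3, Add(Add(0, -3), -9)) = Mul(-3, Add(-3, -9)) = Mul(-3, -12) = 36)
Function('H')(h) = -25
L = 100 (L = Mul(-4, -25) = 100)
Mul(Mul(K, 1), L) = Mul(Mul(36, 1), 100) = Mul(36, 100) = 3600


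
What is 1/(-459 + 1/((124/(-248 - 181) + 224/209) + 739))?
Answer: -548179/251613420 ≈ -0.0021787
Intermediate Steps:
1/(-459 + 1/((124/(-248 - 181) + 224/209) + 739)) = 1/(-459 + 1/((124/(-429) + 224*(1/209)) + 739)) = 1/(-459 + 1/((124*(-1/429) + 224/209) + 739)) = 1/(-459 + 1/((-124/429 + 224/209) + 739)) = 1/(-459 + 1/(580/741 + 739)) = 1/(-459 + 1/(548179/741)) = 1/(-459 + 741/548179) = 1/(-251613420/548179) = -548179/251613420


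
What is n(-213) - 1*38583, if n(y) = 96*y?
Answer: -59031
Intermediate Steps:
n(-213) - 1*38583 = 96*(-213) - 1*38583 = -20448 - 38583 = -59031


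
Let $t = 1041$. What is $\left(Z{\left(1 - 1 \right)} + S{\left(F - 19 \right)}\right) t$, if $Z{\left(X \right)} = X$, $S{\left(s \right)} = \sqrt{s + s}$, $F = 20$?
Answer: $1041 \sqrt{2} \approx 1472.2$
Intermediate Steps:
$S{\left(s \right)} = \sqrt{2} \sqrt{s}$ ($S{\left(s \right)} = \sqrt{2 s} = \sqrt{2} \sqrt{s}$)
$\left(Z{\left(1 - 1 \right)} + S{\left(F - 19 \right)}\right) t = \left(\left(1 - 1\right) + \sqrt{2} \sqrt{20 - 19}\right) 1041 = \left(0 + \sqrt{2} \sqrt{1}\right) 1041 = \left(0 + \sqrt{2} \cdot 1\right) 1041 = \left(0 + \sqrt{2}\right) 1041 = \sqrt{2} \cdot 1041 = 1041 \sqrt{2}$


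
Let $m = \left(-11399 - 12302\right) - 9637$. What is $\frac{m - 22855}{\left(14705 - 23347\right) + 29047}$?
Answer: $- \frac{56193}{20405} \approx -2.7539$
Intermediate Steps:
$m = -33338$ ($m = -23701 - 9637 = -33338$)
$\frac{m - 22855}{\left(14705 - 23347\right) + 29047} = \frac{-33338 - 22855}{\left(14705 - 23347\right) + 29047} = - \frac{56193}{\left(14705 - 23347\right) + 29047} = - \frac{56193}{-8642 + 29047} = - \frac{56193}{20405}$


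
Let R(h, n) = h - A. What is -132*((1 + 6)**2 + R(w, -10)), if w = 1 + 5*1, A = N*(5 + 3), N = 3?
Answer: -4092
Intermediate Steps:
A = 24 (A = 3*(5 + 3) = 3*8 = 24)
w = 6 (w = 1 + 5 = 6)
R(h, n) = -24 + h (R(h, n) = h - 1*24 = h - 24 = -24 + h)
-132*((1 + 6)**2 + R(w, -10)) = -132*((1 + 6)**2 + (-24 + 6)) = -132*(7**2 - 18) = -132*(49 - 18) = -132*31 = -4092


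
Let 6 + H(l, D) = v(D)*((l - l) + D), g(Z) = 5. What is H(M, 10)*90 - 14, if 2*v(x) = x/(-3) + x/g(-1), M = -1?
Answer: -1154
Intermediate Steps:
v(x) = -x/15 (v(x) = (x/(-3) + x/5)/2 = (x*(-1/3) + x*(1/5))/2 = (-x/3 + x/5)/2 = (-2*x/15)/2 = -x/15)
H(l, D) = -6 - D**2/15 (H(l, D) = -6 + (-D/15)*((l - l) + D) = -6 + (-D/15)*(0 + D) = -6 + (-D/15)*D = -6 - D**2/15)
H(M, 10)*90 - 14 = (-6 - 1/15*10**2)*90 - 14 = (-6 - 1/15*100)*90 - 14 = (-6 - 20/3)*90 - 14 = -38/3*90 - 14 = -1140 - 14 = -1154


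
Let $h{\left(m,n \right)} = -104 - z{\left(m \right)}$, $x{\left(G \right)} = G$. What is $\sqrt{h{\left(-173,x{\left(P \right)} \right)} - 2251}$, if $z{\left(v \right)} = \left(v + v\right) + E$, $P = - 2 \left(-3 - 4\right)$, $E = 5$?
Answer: $i \sqrt{2014} \approx 44.878 i$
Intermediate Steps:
$P = 14$ ($P = \left(-2\right) \left(-7\right) = 14$)
$z{\left(v \right)} = 5 + 2 v$ ($z{\left(v \right)} = \left(v + v\right) + 5 = 2 v + 5 = 5 + 2 v$)
$h{\left(m,n \right)} = -109 - 2 m$ ($h{\left(m,n \right)} = -104 - \left(5 + 2 m\right) = -109 - 2 m$)
$\sqrt{h{\left(-173,x{\left(P \right)} \right)} - 2251} = \sqrt{\left(-109 - -346\right) - 2251} = \sqrt{\left(-109 + 346\right) - 2251} = \sqrt{237 - 2251} = \sqrt{-2014} = i \sqrt{2014}$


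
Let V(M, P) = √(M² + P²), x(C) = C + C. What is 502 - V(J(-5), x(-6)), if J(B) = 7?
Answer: 502 - √193 ≈ 488.11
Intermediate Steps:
x(C) = 2*C
502 - V(J(-5), x(-6)) = 502 - √(7² + (2*(-6))²) = 502 - √(49 + (-12)²) = 502 - √(49 + 144) = 502 - √193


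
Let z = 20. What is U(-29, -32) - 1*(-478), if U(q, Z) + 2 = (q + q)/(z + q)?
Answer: 4342/9 ≈ 482.44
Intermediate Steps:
U(q, Z) = -2 + 2*q/(20 + q) (U(q, Z) = -2 + (q + q)/(20 + q) = -2 + (2*q)/(20 + q) = -2 + 2*q/(20 + q))
U(-29, -32) - 1*(-478) = -40/(20 - 29) - 1*(-478) = -40/(-9) + 478 = -40*(-⅑) + 478 = 40/9 + 478 = 4342/9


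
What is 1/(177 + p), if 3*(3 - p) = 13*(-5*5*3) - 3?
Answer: 1/506 ≈ 0.0019763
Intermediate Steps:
p = 329 (p = 3 - (13*(-5*5*3) - 3)/3 = 3 - (13*(-25*3) - 3)/3 = 3 - (13*(-75) - 3)/3 = 3 - (-975 - 3)/3 = 3 - ⅓*(-978) = 3 + 326 = 329)
1/(177 + p) = 1/(177 + 329) = 1/506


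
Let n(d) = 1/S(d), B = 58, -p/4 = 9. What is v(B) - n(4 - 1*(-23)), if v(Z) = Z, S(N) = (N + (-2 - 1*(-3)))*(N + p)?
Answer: 14617/252 ≈ 58.004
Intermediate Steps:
p = -36 (p = -4*9 = -36)
S(N) = (1 + N)*(-36 + N) (S(N) = (N + (-2 - 1*(-3)))*(N - 36) = (N + (-2 + 3))*(-36 + N) = (N + 1)*(-36 + N) = (1 + N)*(-36 + N))
n(d) = 1/(-36 + d² - 35*d)
v(B) - n(4 - 1*(-23)) = 58 - 1/(-36 + (4 - 1*(-23))² - 35*(4 - 1*(-23))) = 58 - 1/(-36 + (4 + 23)² - 35*(4 + 23)) = 58 - 1/(-36 + 27² - 35*27) = 58 - 1/(-36 + 729 - 945) = 58 - 1/(-252) = 58 - 1*(-1/252) = 58 + 1/252 = 14617/252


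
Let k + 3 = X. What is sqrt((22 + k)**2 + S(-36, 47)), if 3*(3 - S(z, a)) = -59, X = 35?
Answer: 4*sqrt(1653)/3 ≈ 54.209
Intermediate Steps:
k = 32 (k = -3 + 35 = 32)
S(z, a) = 68/3 (S(z, a) = 3 - 1/3*(-59) = 3 + 59/3 = 68/3)
sqrt((22 + k)**2 + S(-36, 47)) = sqrt((22 + 32)**2 + 68/3) = sqrt(54**2 + 68/3) = sqrt(2916 + 68/3) = sqrt(8816/3) = 4*sqrt(1653)/3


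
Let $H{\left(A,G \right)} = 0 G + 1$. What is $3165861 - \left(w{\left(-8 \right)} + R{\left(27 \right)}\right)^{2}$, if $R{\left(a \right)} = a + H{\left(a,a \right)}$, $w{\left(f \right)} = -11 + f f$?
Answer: $3159300$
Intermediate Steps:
$H{\left(A,G \right)} = 1$ ($H{\left(A,G \right)} = 0 + 1 = 1$)
$w{\left(f \right)} = -11 + f^{2}$
$R{\left(a \right)} = 1 + a$ ($R{\left(a \right)} = a + 1 = 1 + a$)
$3165861 - \left(w{\left(-8 \right)} + R{\left(27 \right)}\right)^{2} = 3165861 - \left(\left(-11 + \left(-8\right)^{2}\right) + \left(1 + 27\right)\right)^{2} = 3165861 - \left(\left(-11 + 64\right) + 28\right)^{2} = 3165861 - \left(53 + 28\right)^{2} = 3165861 - 81^{2} = 3165861 - 6561 = 3159300$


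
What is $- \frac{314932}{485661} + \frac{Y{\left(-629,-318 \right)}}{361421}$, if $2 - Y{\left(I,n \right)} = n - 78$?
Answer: $- \frac{113629745294}{175528084281} \approx -0.64736$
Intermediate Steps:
$Y{\left(I,n \right)} = 80 - n$ ($Y{\left(I,n \right)} = 2 - \left(n - 78\right) = 2 - \left(-78 + n\right) = 80 - n$)
$- \frac{314932}{485661} + \frac{Y{\left(-629,-318 \right)}}{361421} = - \frac{314932}{485661} + \frac{80 - -318}{361421} = \left(-314932\right) \frac{1}{485661} + \left(80 + 318\right) \frac{1}{361421} = - \frac{314932}{485661} + 398 \cdot \frac{1}{361421} = - \frac{314932}{485661} + \frac{398}{361421} = - \frac{113629745294}{175528084281}$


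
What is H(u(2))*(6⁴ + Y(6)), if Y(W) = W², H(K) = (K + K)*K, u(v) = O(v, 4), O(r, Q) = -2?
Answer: 10656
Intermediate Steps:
u(v) = -2
H(K) = 2*K² (H(K) = (2*K)*K = 2*K²)
H(u(2))*(6⁴ + Y(6)) = (2*(-2)²)*(6⁴ + 6²) = (2*4)*(1296 + 36) = 8*1332 = 10656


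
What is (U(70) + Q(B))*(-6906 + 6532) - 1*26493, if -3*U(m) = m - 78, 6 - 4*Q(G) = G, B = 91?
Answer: -117257/6 ≈ -19543.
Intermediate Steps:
Q(G) = 3/2 - G/4
U(m) = 26 - m/3 (U(m) = -(m - 78)/3 = -(-78 + m)/3 = 26 - m/3)
(U(70) + Q(B))*(-6906 + 6532) - 1*26493 = ((26 - ⅓*70) + (3/2 - ¼*91))*(-6906 + 6532) - 1*26493 = ((26 - 70/3) + (3/2 - 91/4))*(-374) - 26493 = (8/3 - 85/4)*(-374) - 26493 = -223/12*(-374) - 26493 = 41701/6 - 26493 = -117257/6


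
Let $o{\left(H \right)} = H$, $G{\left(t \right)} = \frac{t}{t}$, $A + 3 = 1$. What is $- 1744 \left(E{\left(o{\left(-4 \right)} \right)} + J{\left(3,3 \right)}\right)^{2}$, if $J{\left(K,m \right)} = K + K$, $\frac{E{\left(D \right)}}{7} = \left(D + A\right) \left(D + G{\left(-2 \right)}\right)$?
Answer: $-30387456$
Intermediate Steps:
$A = -2$ ($A = -3 + 1 = -2$)
$G{\left(t \right)} = 1$
$E{\left(D \right)} = 7 \left(1 + D\right) \left(-2 + D\right)$ ($E{\left(D \right)} = 7 \left(D - 2\right) \left(D + 1\right) = 7 \left(-2 + D\right) \left(1 + D\right) = 7 \left(1 + D\right) \left(-2 + D\right)$)
$J{\left(K,m \right)} = 2 K$
$- 1744 \left(E{\left(o{\left(-4 \right)} \right)} + J{\left(3,3 \right)}\right)^{2} = - 1744 \left(\left(-14 - -28 + 7 \left(-4\right)^{2}\right) + 2 \cdot 3\right)^{2} = - 1744 \left(\left(-14 + 28 + 7 \cdot 16\right) + 6\right)^{2} = - 1744 \left(\left(-14 + 28 + 112\right) + 6\right)^{2} = - 1744 \left(126 + 6\right)^{2} = - 1744 \cdot 132^{2} = \left(-1744\right) 17424 = -30387456$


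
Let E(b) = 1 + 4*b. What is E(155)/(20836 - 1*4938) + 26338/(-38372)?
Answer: -49361564/76254757 ≈ -0.64732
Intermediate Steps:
E(155)/(20836 - 1*4938) + 26338/(-38372) = (1 + 4*155)/(20836 - 1*4938) + 26338/(-38372) = (1 + 620)/(20836 - 4938) + 26338*(-1/38372) = 621/15898 - 13169/19186 = -49361564/76254757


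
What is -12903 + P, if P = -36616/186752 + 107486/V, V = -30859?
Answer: -9297616710715/720372496 ≈ -12907.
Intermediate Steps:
P = -2650394827/720372496 (P = -36616/186752 + 107486/(-30859) = -36616*1/186752 + 107486*(-1/30859) = -4577/23344 - 107486/30859 = -2650394827/720372496 ≈ -3.6792)
-12903 + P = -12903 - 2650394827/720372496 = -9297616710715/720372496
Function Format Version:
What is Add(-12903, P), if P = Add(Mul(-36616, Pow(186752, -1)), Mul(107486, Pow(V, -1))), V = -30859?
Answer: Rational(-9297616710715, 720372496) ≈ -12907.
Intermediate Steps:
P = Rational(-2650394827, 720372496) (P = Add(Mul(-36616, Pow(186752, -1)), Mul(107486, Pow(-30859, -1))) = Add(Mul(-36616, Rational(1, 186752)), Mul(107486, Rational(-1, 30859))) = Add(Rational(-4577, 23344), Rational(-107486, 30859)) = Rational(-2650394827, 720372496) ≈ -3.6792)
Add(-12903, P) = Add(-12903, Rational(-2650394827, 720372496)) = Rational(-9297616710715, 720372496)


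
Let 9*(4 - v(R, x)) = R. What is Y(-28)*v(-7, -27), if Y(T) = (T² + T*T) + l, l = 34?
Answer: 7654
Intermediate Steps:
v(R, x) = 4 - R/9
Y(T) = 34 + 2*T² (Y(T) = (T² + T*T) + 34 = (T² + T²) + 34 = 2*T² + 34 = 34 + 2*T²)
Y(-28)*v(-7, -27) = (34 + 2*(-28)²)*(4 - ⅑*(-7)) = (34 + 2*784)*(4 + 7/9) = (34 + 1568)*(43/9) = 1602*(43/9) = 7654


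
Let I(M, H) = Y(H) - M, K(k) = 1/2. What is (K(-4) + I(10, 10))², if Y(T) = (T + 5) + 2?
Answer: 225/4 ≈ 56.250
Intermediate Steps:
Y(T) = 7 + T (Y(T) = (5 + T) + 2 = 7 + T)
K(k) = ½
I(M, H) = 7 + H - M (I(M, H) = (7 + H) - M = 7 + H - M)
(K(-4) + I(10, 10))² = (½ + (7 + 10 - 1*10))² = (½ + (7 + 10 - 10))² = (½ + 7)² = (15/2)² = 225/4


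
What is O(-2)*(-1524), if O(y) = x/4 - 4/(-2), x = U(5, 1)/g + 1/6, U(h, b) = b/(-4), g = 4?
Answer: -49403/16 ≈ -3087.7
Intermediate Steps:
U(h, b) = -b/4 (U(h, b) = b*(-1/4) = -b/4)
x = 5/48 (x = -1/4*1/4 + 1/6 = -1/4*1/4 + 1*(1/6) = -1/16 + 1/6 = 5/48 ≈ 0.10417)
O(y) = 389/192 (O(y) = (5/48)/4 - 4/(-2) = (5/48)*(1/4) - 4*(-1/2) = 5/192 + 2 = 389/192)
O(-2)*(-1524) = (389/192)*(-1524) = -49403/16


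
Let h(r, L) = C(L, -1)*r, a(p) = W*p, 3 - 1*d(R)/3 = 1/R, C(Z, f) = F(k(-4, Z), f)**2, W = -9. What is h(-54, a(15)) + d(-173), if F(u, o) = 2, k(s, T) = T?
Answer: -35808/173 ≈ -206.98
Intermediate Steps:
C(Z, f) = 4 (C(Z, f) = 2**2 = 4)
d(R) = 9 - 3/R
a(p) = -9*p
h(r, L) = 4*r
h(-54, a(15)) + d(-173) = 4*(-54) + (9 - 3/(-173)) = -216 + (9 - 3*(-1/173)) = -216 + (9 + 3/173) = -216 + 1560/173 = -35808/173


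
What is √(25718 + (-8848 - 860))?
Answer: √16010 ≈ 126.53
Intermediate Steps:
√(25718 + (-8848 - 860)) = √(25718 - 9708) = √16010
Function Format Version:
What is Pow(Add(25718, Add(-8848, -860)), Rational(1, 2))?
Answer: Pow(16010, Rational(1, 2)) ≈ 126.53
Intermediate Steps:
Pow(Add(25718, Add(-8848, -860)), Rational(1, 2)) = Pow(Add(25718, -9708), Rational(1, 2)) = Pow(16010, Rational(1, 2))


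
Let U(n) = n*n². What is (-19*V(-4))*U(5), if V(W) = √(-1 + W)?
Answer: -2375*I*√5 ≈ -5310.7*I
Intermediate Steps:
U(n) = n³
(-19*V(-4))*U(5) = -19*√(-1 - 4)*5³ = -19*I*√5*125 = -2375*I*√5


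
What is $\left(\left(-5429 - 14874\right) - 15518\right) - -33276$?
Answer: $-2545$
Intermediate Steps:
$\left(\left(-5429 - 14874\right) - 15518\right) - -33276 = \left(-20303 - 15518\right) + 33276 = -35821 + 33276 = -2545$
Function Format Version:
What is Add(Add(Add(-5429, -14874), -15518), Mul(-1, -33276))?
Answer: -2545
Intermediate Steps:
Add(Add(Add(-5429, -14874), -15518), Mul(-1, -33276)) = Add(Add(-20303, -15518), 33276) = Add(-35821, 33276) = -2545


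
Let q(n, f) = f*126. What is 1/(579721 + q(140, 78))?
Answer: 1/589549 ≈ 1.6962e-6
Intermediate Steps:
q(n, f) = 126*f
1/(579721 + q(140, 78)) = 1/(579721 + 126*78) = 1/(579721 + 9828) = 1/589549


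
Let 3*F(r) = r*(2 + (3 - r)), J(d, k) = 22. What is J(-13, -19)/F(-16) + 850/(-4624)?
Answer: -181/476 ≈ -0.38025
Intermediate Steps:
F(r) = r*(5 - r)/3 (F(r) = (r*(2 + (3 - r)))/3 = (r*(5 - r))/3 = r*(5 - r)/3)
J(-13, -19)/F(-16) + 850/(-4624) = 22/(((1/3)*(-16)*(5 - 1*(-16)))) + 850/(-4624) = 22/(((1/3)*(-16)*(5 + 16))) + 850*(-1/4624) = 22/(((1/3)*(-16)*21)) - 25/136 = 22/(-112) - 25/136 = 22*(-1/112) - 25/136 = -11/56 - 25/136 = -181/476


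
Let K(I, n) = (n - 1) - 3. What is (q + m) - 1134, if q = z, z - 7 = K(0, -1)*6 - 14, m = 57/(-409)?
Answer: -478996/409 ≈ -1171.1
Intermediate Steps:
m = -57/409 (m = 57*(-1/409) = -57/409 ≈ -0.13936)
K(I, n) = -4 + n (K(I, n) = (-1 + n) - 3 = -4 + n)
z = -37 (z = 7 + ((-4 - 1)*6 - 14) = 7 + (-5*6 - 14) = 7 + (-30 - 14) = 7 - 44 = -37)
q = -37
(q + m) - 1134 = (-37 - 57/409) - 1134 = -15190/409 - 1134 = -478996/409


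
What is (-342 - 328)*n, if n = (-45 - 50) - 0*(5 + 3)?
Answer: 63650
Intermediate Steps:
n = -95 (n = -95 - 0*8 = -95 - 1*0 = -95 + 0 = -95)
(-342 - 328)*n = (-342 - 328)*(-95) = -670*(-95) = 63650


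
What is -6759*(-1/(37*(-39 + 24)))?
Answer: -2253/185 ≈ -12.178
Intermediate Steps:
-6759*(-1/(37*(-39 + 24))) = -6759/((-37*(-15))) = -6759/555 = -6759*1/555 = -2253/185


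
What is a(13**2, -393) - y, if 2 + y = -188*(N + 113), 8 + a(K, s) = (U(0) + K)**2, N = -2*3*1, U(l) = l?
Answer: 48671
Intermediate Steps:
N = -6 (N = -6*1 = -6)
a(K, s) = -8 + K**2 (a(K, s) = -8 + (0 + K)**2 = -8 + K**2)
y = -20118 (y = -2 - 188*(-6 + 113) = -2 - 188*107 = -2 - 20116 = -20118)
a(13**2, -393) - y = (-8 + (13**2)**2) - 1*(-20118) = (-8 + 169**2) + 20118 = (-8 + 28561) + 20118 = 28553 + 20118 = 48671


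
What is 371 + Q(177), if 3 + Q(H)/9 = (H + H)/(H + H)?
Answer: 353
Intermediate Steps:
Q(H) = -18 (Q(H) = -27 + 9*((H + H)/(H + H)) = -27 + 9*((2*H)/((2*H))) = -27 + 9*((2*H)*(1/(2*H))) = -27 + 9*1 = -27 + 9 = -18)
371 + Q(177) = 371 - 18 = 353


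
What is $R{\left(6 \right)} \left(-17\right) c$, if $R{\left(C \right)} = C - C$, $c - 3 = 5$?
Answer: $0$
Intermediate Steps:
$c = 8$ ($c = 3 + 5 = 8$)
$R{\left(C \right)} = 0$
$R{\left(6 \right)} \left(-17\right) c = 0 \left(-17\right) 8 = 0 \cdot 8 = 0$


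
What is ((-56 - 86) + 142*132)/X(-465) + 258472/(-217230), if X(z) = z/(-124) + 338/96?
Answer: 96936795676/37906635 ≈ 2557.3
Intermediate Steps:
X(z) = 169/48 - z/124 (X(z) = z*(-1/124) + 338*(1/96) = -z/124 + 169/48 = 169/48 - z/124)
((-56 - 86) + 142*132)/X(-465) + 258472/(-217230) = ((-56 - 86) + 142*132)/(169/48 - 1/124*(-465)) + 258472/(-217230) = (-142 + 18744)/(169/48 + 15/4) + 258472*(-1/217230) = 18602/(349/48) - 129236/108615 = 18602*(48/349) - 129236/108615 = 892896/349 - 129236/108615 = 96936795676/37906635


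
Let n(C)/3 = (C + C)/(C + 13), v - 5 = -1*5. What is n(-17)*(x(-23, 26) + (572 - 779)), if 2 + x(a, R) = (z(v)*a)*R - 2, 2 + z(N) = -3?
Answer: 141729/2 ≈ 70865.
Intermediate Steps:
v = 0 (v = 5 - 1*5 = 5 - 5 = 0)
z(N) = -5 (z(N) = -2 - 3 = -5)
x(a, R) = -4 - 5*R*a (x(a, R) = -2 + ((-5*a)*R - 2) = -2 + (-5*R*a - 2) = -2 + (-2 - 5*R*a) = -4 - 5*R*a)
n(C) = 6*C/(13 + C) (n(C) = 3*((C + C)/(C + 13)) = 3*((2*C)/(13 + C)) = 3*(2*C/(13 + C)) = 6*C/(13 + C))
n(-17)*(x(-23, 26) + (572 - 779)) = (6*(-17)/(13 - 17))*((-4 - 5*26*(-23)) + (572 - 779)) = (6*(-17)/(-4))*((-4 + 2990) - 207) = (6*(-17)*(-¼))*(2986 - 207) = (51/2)*2779 = 141729/2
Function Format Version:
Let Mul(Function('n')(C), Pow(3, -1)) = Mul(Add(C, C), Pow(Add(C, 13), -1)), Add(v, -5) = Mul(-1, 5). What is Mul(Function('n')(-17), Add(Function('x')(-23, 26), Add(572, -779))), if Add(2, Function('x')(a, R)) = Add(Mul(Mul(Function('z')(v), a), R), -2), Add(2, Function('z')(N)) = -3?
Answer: Rational(141729, 2) ≈ 70865.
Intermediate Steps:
v = 0 (v = Add(5, Mul(-1, 5)) = Add(5, -5) = 0)
Function('z')(N) = -5 (Function('z')(N) = Add(-2, -3) = -5)
Function('x')(a, R) = Add(-4, Mul(-5, R, a)) (Function('x')(a, R) = Add(-2, Add(Mul(Mul(-5, a), R), -2)) = Add(-2, Add(Mul(-5, R, a), -2)) = Add(-2, Add(-2, Mul(-5, R, a))) = Add(-4, Mul(-5, R, a)))
Function('n')(C) = Mul(6, C, Pow(Add(13, C), -1)) (Function('n')(C) = Mul(3, Mul(Add(C, C), Pow(Add(C, 13), -1))) = Mul(3, Mul(Mul(2, C), Pow(Add(13, C), -1))) = Mul(3, Mul(2, C, Pow(Add(13, C), -1))) = Mul(6, C, Pow(Add(13, C), -1)))
Mul(Function('n')(-17), Add(Function('x')(-23, 26), Add(572, -779))) = Mul(Mul(6, -17, Pow(Add(13, -17), -1)), Add(Add(-4, Mul(-5, 26, -23)), Add(572, -779))) = Mul(Mul(6, -17, Pow(-4, -1)), Add(Add(-4, 2990), -207)) = Mul(Mul(6, -17, Rational(-1, 4)), Add(2986, -207)) = Mul(Rational(51, 2), 2779) = Rational(141729, 2)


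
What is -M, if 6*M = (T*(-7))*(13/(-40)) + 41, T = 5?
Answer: -419/48 ≈ -8.7292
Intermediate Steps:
M = 419/48 (M = ((5*(-7))*(13/(-40)) + 41)/6 = (-455*(-1)/40 + 41)/6 = (-35*(-13/40) + 41)/6 = (91/8 + 41)/6 = (⅙)*(419/8) = 419/48 ≈ 8.7292)
-M = -1*419/48 = -419/48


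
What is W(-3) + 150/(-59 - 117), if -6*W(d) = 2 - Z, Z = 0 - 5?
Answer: -533/264 ≈ -2.0189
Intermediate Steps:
Z = -5
W(d) = -7/6 (W(d) = -(2 - 1*(-5))/6 = -(2 + 5)/6 = -1/6*7 = -7/6)
W(-3) + 150/(-59 - 117) = -7/6 + 150/(-59 - 117) = -7/6 + 150/(-176) = -7/6 + 150*(-1/176) = -7/6 - 75/88 = -533/264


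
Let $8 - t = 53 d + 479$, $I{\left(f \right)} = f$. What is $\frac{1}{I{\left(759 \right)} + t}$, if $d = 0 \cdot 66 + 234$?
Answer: $- \frac{1}{12114} \approx -8.2549 \cdot 10^{-5}$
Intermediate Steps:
$d = 234$ ($d = 0 + 234 = 234$)
$t = -12873$ ($t = 8 - \left(53 \cdot 234 + 479\right) = 8 - \left(12402 + 479\right) = 8 - 12881 = -12873$)
$\frac{1}{I{\left(759 \right)} + t} = \frac{1}{759 - 12873} = \frac{1}{-12114} = - \frac{1}{12114}$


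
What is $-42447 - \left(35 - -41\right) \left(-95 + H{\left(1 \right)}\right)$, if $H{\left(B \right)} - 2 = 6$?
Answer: $-35835$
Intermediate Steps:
$H{\left(B \right)} = 8$ ($H{\left(B \right)} = 2 + 6 = 8$)
$-42447 - \left(35 - -41\right) \left(-95 + H{\left(1 \right)}\right) = -42447 - \left(35 - -41\right) \left(-95 + 8\right) = -42447 - \left(35 + 41\right) \left(-87\right) = -42447 - 76 \left(-87\right) = -42447 - -6612 = -42447 + 6612 = -35835$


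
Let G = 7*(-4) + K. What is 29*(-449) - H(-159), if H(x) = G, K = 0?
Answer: -12993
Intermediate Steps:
G = -28 (G = 7*(-4) + 0 = -28 + 0 = -28)
H(x) = -28
29*(-449) - H(-159) = 29*(-449) - 1*(-28) = -13021 + 28 = -12993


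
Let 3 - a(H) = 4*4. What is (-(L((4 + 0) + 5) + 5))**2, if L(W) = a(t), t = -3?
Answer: 64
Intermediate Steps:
a(H) = -13 (a(H) = 3 - 4*4 = 3 - 1*16 = 3 - 16 = -13)
L(W) = -13
(-(L((4 + 0) + 5) + 5))**2 = (-(-13 + 5))**2 = (-1*(-8))**2 = 8**2 = 64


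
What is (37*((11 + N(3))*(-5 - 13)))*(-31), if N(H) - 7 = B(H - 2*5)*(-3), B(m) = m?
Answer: 805194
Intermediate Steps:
N(H) = 37 - 3*H (N(H) = 7 + (H - 2*5)*(-3) = 7 + (H - 10)*(-3) = 7 + (-10 + H)*(-3) = 7 + (30 - 3*H) = 37 - 3*H)
(37*((11 + N(3))*(-5 - 13)))*(-31) = (37*((11 + (37 - 3*3))*(-5 - 13)))*(-31) = (37*((11 + (37 - 9))*(-18)))*(-31) = (37*((11 + 28)*(-18)))*(-31) = (37*(39*(-18)))*(-31) = (37*(-702))*(-31) = -25974*(-31) = 805194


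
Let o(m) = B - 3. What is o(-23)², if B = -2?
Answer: 25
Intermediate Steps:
o(m) = -5 (o(m) = -2 - 3 = -5)
o(-23)² = (-5)² = 25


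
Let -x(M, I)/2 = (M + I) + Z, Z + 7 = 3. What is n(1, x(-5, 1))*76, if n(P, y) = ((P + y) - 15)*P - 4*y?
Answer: -4712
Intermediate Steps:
Z = -4 (Z = -7 + 3 = -4)
x(M, I) = 8 - 2*I - 2*M (x(M, I) = -2*((M + I) - 4) = -2*((I + M) - 4) = -2*(-4 + I + M) = 8 - 2*I - 2*M)
n(P, y) = -4*y + P*(-15 + P + y) (n(P, y) = (-15 + P + y)*P - 4*y = P*(-15 + P + y) - 4*y = -4*y + P*(-15 + P + y))
n(1, x(-5, 1))*76 = (1² - 15*1 - 4*(8 - 2*1 - 2*(-5)) + 1*(8 - 2*1 - 2*(-5)))*76 = (1 - 15 - 4*(8 - 2 + 10) + 1*(8 - 2 + 10))*76 = (1 - 15 - 4*16 + 1*16)*76 = (1 - 15 - 64 + 16)*76 = -62*76 = -4712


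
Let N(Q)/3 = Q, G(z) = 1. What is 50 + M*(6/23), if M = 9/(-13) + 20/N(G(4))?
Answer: 15416/299 ≈ 51.559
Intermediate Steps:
N(Q) = 3*Q
M = 233/39 (M = 9/(-13) + 20/((3*1)) = 9*(-1/13) + 20/3 = -9/13 + 20*(1/3) = -9/13 + 20/3 = 233/39 ≈ 5.9744)
50 + M*(6/23) = 50 + 233*(6/23)/39 = 50 + 233*(6*(1/23))/39 = 50 + (233/39)*(6/23) = 50 + 466/299 = 15416/299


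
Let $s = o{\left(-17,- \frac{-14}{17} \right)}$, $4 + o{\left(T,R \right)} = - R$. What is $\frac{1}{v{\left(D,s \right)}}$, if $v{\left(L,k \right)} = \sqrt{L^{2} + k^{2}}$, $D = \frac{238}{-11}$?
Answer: $\frac{187 \sqrt{4295930}}{8591860} \approx 0.045111$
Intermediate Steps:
$o{\left(T,R \right)} = -4 - R$
$s = - \frac{82}{17}$ ($s = -4 - - \frac{-14}{17} = -4 - \left(-1\right) \left(- \frac{14}{17}\right) = -4 - \frac{14}{17} = - \frac{82}{17} \approx -4.8235$)
$D = - \frac{238}{11}$ ($D = 238 \left(- \frac{1}{11}\right) = - \frac{238}{11} \approx -21.636$)
$\frac{1}{v{\left(D,s \right)}} = \frac{1}{\sqrt{\left(- \frac{238}{11}\right)^{2} + \left(- \frac{82}{17}\right)^{2}}} = \frac{1}{\sqrt{\frac{56644}{121} + \frac{6724}{289}}} = \frac{1}{\sqrt{\frac{17183720}{34969}}} = \frac{1}{\frac{2}{187} \sqrt{4295930}} = \frac{187 \sqrt{4295930}}{8591860}$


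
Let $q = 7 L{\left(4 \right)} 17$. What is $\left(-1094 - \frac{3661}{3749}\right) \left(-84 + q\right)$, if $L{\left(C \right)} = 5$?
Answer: $- \frac{2097689237}{3749} \approx -5.5953 \cdot 10^{5}$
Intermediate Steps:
$q = 595$ ($q = 7 \cdot 5 \cdot 17 = 35 \cdot 17 = 595$)
$\left(-1094 - \frac{3661}{3749}\right) \left(-84 + q\right) = \left(-1094 - \frac{3661}{3749}\right) \left(-84 + 595\right) = \left(-1094 - \frac{3661}{3749}\right) 511 = \left(- \frac{4105067}{3749}\right) 511 = - \frac{2097689237}{3749}$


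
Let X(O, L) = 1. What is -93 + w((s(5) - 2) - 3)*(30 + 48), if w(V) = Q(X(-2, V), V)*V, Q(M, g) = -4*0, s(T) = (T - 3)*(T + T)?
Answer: -93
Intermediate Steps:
s(T) = 2*T*(-3 + T) (s(T) = (-3 + T)*(2*T) = 2*T*(-3 + T))
Q(M, g) = 0
w(V) = 0 (w(V) = 0*V = 0)
-93 + w((s(5) - 2) - 3)*(30 + 48) = -93 + 0*(30 + 48) = -93 + 0*78 = -93 + 0 = -93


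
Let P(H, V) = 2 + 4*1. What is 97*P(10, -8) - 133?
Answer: 449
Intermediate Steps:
P(H, V) = 6 (P(H, V) = 2 + 4 = 6)
97*P(10, -8) - 133 = 97*6 - 133 = 582 - 133 = 449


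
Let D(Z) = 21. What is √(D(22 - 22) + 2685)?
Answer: √2706 ≈ 52.019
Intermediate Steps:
√(D(22 - 22) + 2685) = √(21 + 2685) = √2706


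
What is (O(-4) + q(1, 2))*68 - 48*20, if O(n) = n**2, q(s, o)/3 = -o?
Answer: -280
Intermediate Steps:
q(s, o) = -3*o (q(s, o) = 3*(-o) = -3*o)
(O(-4) + q(1, 2))*68 - 48*20 = ((-4)**2 - 3*2)*68 - 48*20 = (16 - 6)*68 - 960 = 10*68 - 960 = 680 - 960 = -280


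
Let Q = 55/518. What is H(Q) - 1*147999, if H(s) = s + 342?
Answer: -76486271/518 ≈ -1.4766e+5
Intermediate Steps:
Q = 55/518 (Q = 55*(1/518) = 55/518 ≈ 0.10618)
H(s) = 342 + s
H(Q) - 1*147999 = (342 + 55/518) - 1*147999 = 177211/518 - 147999 = -76486271/518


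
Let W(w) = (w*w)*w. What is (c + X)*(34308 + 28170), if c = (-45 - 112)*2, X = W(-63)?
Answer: -15642054558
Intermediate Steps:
W(w) = w**3 (W(w) = w**2*w = w**3)
X = -250047 (X = (-63)**3 = -250047)
c = -314 (c = -157*2 = -314)
(c + X)*(34308 + 28170) = (-314 - 250047)*(34308 + 28170) = -250361*62478 = -15642054558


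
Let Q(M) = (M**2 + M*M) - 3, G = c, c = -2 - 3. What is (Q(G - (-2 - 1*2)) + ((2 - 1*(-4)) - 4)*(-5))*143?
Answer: -1573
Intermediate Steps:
c = -5
G = -5
Q(M) = -3 + 2*M**2 (Q(M) = (M**2 + M**2) - 3 = 2*M**2 - 3 = -3 + 2*M**2)
(Q(G - (-2 - 1*2)) + ((2 - 1*(-4)) - 4)*(-5))*143 = ((-3 + 2*(-5 - (-2 - 1*2))**2) + ((2 - 1*(-4)) - 4)*(-5))*143 = ((-3 + 2*(-5 - (-2 - 2))**2) + ((2 + 4) - 4)*(-5))*143 = ((-3 + 2*(-5 - 1*(-4))**2) + (6 - 4)*(-5))*143 = ((-3 + 2*(-5 + 4)**2) + 2*(-5))*143 = ((-3 + 2*(-1)**2) - 10)*143 = ((-3 + 2*1) - 10)*143 = ((-3 + 2) - 10)*143 = (-1 - 10)*143 = -11*143 = -1573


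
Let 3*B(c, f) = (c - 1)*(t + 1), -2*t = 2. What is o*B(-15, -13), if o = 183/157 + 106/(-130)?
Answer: 0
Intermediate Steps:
t = -1 (t = -½*2 = -1)
o = 3574/10205 (o = 183*(1/157) + 106*(-1/130) = 183/157 - 53/65 = 3574/10205 ≈ 0.35022)
B(c, f) = 0 (B(c, f) = ((c - 1)*(-1 + 1))/3 = ((-1 + c)*0)/3 = (⅓)*0 = 0)
o*B(-15, -13) = (3574/10205)*0 = 0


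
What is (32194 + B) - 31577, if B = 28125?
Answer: 28742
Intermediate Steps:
(32194 + B) - 31577 = (32194 + 28125) - 31577 = 60319 - 31577 = 28742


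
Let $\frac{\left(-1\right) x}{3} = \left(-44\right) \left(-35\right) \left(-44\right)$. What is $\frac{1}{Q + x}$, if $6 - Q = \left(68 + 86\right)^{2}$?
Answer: $\frac{1}{179570} \approx 5.5689 \cdot 10^{-6}$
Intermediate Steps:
$x = 203280$ ($x = - 3 \left(-44\right) \left(-35\right) \left(-44\right) = - 3 \cdot 1540 \left(-44\right) = \left(-3\right) \left(-67760\right) = 203280$)
$Q = -23710$ ($Q = 6 - \left(68 + 86\right)^{2} = 6 - 154^{2} = 6 - 23716 = -23710$)
$\frac{1}{Q + x} = \frac{1}{-23710 + 203280} = \frac{1}{179570}$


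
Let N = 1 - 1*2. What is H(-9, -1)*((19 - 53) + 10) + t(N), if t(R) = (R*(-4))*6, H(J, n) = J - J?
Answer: 24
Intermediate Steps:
H(J, n) = 0
N = -1 (N = 1 - 2 = -1)
t(R) = -24*R (t(R) = -4*R*6 = -24*R)
H(-9, -1)*((19 - 53) + 10) + t(N) = 0*((19 - 53) + 10) - 24*(-1) = 0*(-34 + 10) + 24 = 0*(-24) + 24 = 0 + 24 = 24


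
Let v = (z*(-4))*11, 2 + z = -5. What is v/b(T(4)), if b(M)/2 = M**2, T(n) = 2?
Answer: 77/2 ≈ 38.500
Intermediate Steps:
z = -7 (z = -2 - 5 = -7)
b(M) = 2*M**2
v = 308 (v = -7*(-4)*11 = 28*11 = 308)
v/b(T(4)) = 308/((2*2**2)) = 308/((2*4)) = 308/8 = 308*(1/8) = 77/2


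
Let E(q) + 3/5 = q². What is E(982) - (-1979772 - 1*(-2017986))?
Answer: 4630547/5 ≈ 9.2611e+5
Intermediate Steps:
E(q) = -⅗ + q²
E(982) - (-1979772 - 1*(-2017986)) = (-⅗ + 982²) - (-1979772 - 1*(-2017986)) = (-⅗ + 964324) - (-1979772 + 2017986) = 4821617/5 - 1*38214 = 4821617/5 - 38214 = 4630547/5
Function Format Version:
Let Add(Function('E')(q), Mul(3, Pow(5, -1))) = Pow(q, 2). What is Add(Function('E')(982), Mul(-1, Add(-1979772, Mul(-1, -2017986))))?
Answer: Rational(4630547, 5) ≈ 9.2611e+5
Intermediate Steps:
Function('E')(q) = Add(Rational(-3, 5), Pow(q, 2))
Add(Function('E')(982), Mul(-1, Add(-1979772, Mul(-1, -2017986)))) = Add(Add(Rational(-3, 5), Pow(982, 2)), Mul(-1, Add(-1979772, Mul(-1, -2017986)))) = Add(Add(Rational(-3, 5), 964324), Mul(-1, Add(-1979772, 2017986))) = Add(Rational(4821617, 5), Mul(-1, 38214)) = Add(Rational(4821617, 5), -38214) = Rational(4630547, 5)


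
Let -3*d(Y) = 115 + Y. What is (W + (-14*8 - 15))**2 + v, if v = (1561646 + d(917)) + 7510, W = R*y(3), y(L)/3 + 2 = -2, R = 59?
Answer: 2266037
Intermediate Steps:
d(Y) = -115/3 - Y/3 (d(Y) = -(115 + Y)/3 = -115/3 - Y/3)
y(L) = -12 (y(L) = -6 + 3*(-2) = -6 - 6 = -12)
W = -708 (W = 59*(-12) = -708)
v = 1568812 (v = (1561646 + (-115/3 - 1/3*917)) + 7510 = (1561646 + (-115/3 - 917/3)) + 7510 = (1561646 - 344) + 7510 = 1561302 + 7510 = 1568812)
(W + (-14*8 - 15))**2 + v = (-708 + (-14*8 - 15))**2 + 1568812 = (-708 + (-112 - 15))**2 + 1568812 = (-708 - 127)**2 + 1568812 = (-835)**2 + 1568812 = 697225 + 1568812 = 2266037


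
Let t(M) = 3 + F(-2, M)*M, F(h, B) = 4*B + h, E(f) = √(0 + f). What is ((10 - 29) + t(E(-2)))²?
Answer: 568 + 96*I*√2 ≈ 568.0 + 135.76*I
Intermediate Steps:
E(f) = √f
F(h, B) = h + 4*B
t(M) = 3 + M*(-2 + 4*M) (t(M) = 3 + (-2 + 4*M)*M = 3 + M*(-2 + 4*M))
((10 - 29) + t(E(-2)))² = ((10 - 29) + (3 + 2*√(-2)*(-1 + 2*√(-2))))² = (-19 + (3 + 2*(I*√2)*(-1 + 2*(I*√2))))² = (-19 + (3 + 2*(I*√2)*(-1 + 2*I*√2)))² = (-19 + (3 + 2*I*√2*(-1 + 2*I*√2)))² = (-16 + 2*I*√2*(-1 + 2*I*√2))²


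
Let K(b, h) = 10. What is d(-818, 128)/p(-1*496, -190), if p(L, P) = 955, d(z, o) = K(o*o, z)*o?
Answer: 256/191 ≈ 1.3403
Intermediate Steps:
d(z, o) = 10*o
d(-818, 128)/p(-1*496, -190) = (10*128)/955 = 1280*(1/955) = 256/191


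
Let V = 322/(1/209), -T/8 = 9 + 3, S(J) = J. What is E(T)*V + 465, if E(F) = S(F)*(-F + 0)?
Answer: -620217903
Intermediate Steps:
T = -96 (T = -8*(9 + 3) = -8*12 = -96)
E(F) = -F² (E(F) = F*(-F + 0) = F*(-F) = -F²)
V = 67298 (V = 322/(1/209) = 322*209 = 67298)
E(T)*V + 465 = -1*(-96)²*67298 + 465 = -1*9216*67298 + 465 = -9216*67298 + 465 = -620218368 + 465 = -620217903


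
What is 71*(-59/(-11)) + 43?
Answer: 4662/11 ≈ 423.82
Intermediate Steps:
71*(-59/(-11)) + 43 = 71*(-59*(-1/11)) + 43 = 71*(59/11) + 43 = 4189/11 + 43 = 4662/11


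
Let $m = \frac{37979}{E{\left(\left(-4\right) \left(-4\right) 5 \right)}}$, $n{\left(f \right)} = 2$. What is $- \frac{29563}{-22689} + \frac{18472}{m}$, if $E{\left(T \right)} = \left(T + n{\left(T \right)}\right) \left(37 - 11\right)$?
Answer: $\frac{894667868633}{861705531} \approx 1038.3$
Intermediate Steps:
$E{\left(T \right)} = 52 + 26 T$ ($E{\left(T \right)} = \left(T + 2\right) \left(37 - 11\right) = \left(2 + T\right) 26 = 52 + 26 T$)
$m = \frac{37979}{2132}$ ($m = \frac{37979}{52 + 26 \left(-4\right) \left(-4\right) 5} = \frac{37979}{52 + 26 \cdot 16 \cdot 5} = \frac{37979}{52 + 26 \cdot 80} = \frac{37979}{52 + 2080} = \frac{37979}{2132} \approx 17.814$)
$- \frac{29563}{-22689} + \frac{18472}{m} = - \frac{29563}{-22689} + \frac{18472}{\frac{37979}{2132}} = \left(-29563\right) \left(- \frac{1}{22689}\right) + 18472 \cdot \frac{2132}{37979} = \frac{29563}{22689} + \frac{39382304}{37979} = \frac{894667868633}{861705531}$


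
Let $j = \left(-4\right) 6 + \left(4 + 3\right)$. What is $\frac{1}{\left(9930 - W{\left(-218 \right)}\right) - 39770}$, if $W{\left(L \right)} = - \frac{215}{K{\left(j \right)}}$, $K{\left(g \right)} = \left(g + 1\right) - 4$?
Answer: $- \frac{4}{119403} \approx -3.35 \cdot 10^{-5}$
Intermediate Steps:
$j = -17$ ($j = -24 + 7 = -17$)
$K{\left(g \right)} = -3 + g$ ($K{\left(g \right)} = \left(1 + g\right) - 4 = -3 + g$)
$W{\left(L \right)} = \frac{43}{4}$ ($W{\left(L \right)} = - \frac{215}{-3 - 17} = - \frac{215}{-20} = \left(-215\right) \left(- \frac{1}{20}\right) = \frac{43}{4}$)
$\frac{1}{\left(9930 - W{\left(-218 \right)}\right) - 39770} = \frac{1}{\left(9930 - \frac{43}{4}\right) - 39770} = \frac{1}{\frac{39677}{4} - 39770} = \frac{1}{- \frac{119403}{4}} = - \frac{4}{119403}$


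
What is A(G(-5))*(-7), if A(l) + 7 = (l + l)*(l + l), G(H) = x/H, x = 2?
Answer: 1113/25 ≈ 44.520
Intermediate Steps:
G(H) = 2/H
A(l) = -7 + 4*l² (A(l) = -7 + (l + l)*(l + l) = -7 + (2*l)*(2*l) = -7 + 4*l²)
A(G(-5))*(-7) = (-7 + 4*(2/(-5))²)*(-7) = (-7 + 4*(2*(-⅕))²)*(-7) = (-7 + 4*(-⅖)²)*(-7) = (-7 + 4*(4/25))*(-7) = (-7 + 16/25)*(-7) = -159/25*(-7) = 1113/25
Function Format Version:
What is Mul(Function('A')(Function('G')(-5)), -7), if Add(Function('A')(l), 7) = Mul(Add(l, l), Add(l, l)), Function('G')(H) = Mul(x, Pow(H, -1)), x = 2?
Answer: Rational(1113, 25) ≈ 44.520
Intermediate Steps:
Function('G')(H) = Mul(2, Pow(H, -1))
Function('A')(l) = Add(-7, Mul(4, Pow(l, 2))) (Function('A')(l) = Add(-7, Mul(Add(l, l), Add(l, l))) = Add(-7, Mul(Mul(2, l), Mul(2, l))) = Add(-7, Mul(4, Pow(l, 2))))
Mul(Function('A')(Function('G')(-5)), -7) = Mul(Add(-7, Mul(4, Pow(Mul(2, Pow(-5, -1)), 2))), -7) = Mul(Add(-7, Mul(4, Pow(Mul(2, Rational(-1, 5)), 2))), -7) = Mul(Add(-7, Mul(4, Pow(Rational(-2, 5), 2))), -7) = Mul(Add(-7, Mul(4, Rational(4, 25))), -7) = Mul(Add(-7, Rational(16, 25)), -7) = Mul(Rational(-159, 25), -7) = Rational(1113, 25)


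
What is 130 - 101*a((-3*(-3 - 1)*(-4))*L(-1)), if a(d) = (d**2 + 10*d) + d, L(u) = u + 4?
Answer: -1934222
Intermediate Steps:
L(u) = 4 + u
a(d) = d**2 + 11*d
130 - 101*a((-3*(-3 - 1)*(-4))*L(-1)) = 130 - 101*(-3*(-3 - 1)*(-4))*(4 - 1)*(11 + (-3*(-3 - 1)*(-4))*(4 - 1)) = 130 - 101*-(-12)*(-4)*3*(11 - (-12)*(-4)*3) = 130 - 101*-3*16*3*(11 - 3*16*3) = 130 - 101*(-48*3)*(11 - 48*3) = 130 - (-14544)*(11 - 144) = 130 - (-14544)*(-133) = 130 - 101*19152 = 130 - 1934352 = -1934222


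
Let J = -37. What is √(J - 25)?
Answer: I*√62 ≈ 7.874*I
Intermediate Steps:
√(J - 25) = √(-37 - 25) = √(-62) = I*√62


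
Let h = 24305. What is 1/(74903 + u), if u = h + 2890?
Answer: 1/102098 ≈ 9.7945e-6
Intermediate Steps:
u = 27195 (u = 24305 + 2890 = 27195)
1/(74903 + u) = 1/(74903 + 27195) = 1/102098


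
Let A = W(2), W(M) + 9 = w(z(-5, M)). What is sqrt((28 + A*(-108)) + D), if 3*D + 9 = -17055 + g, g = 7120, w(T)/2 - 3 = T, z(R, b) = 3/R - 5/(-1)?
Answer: 2*I*sqrt(220110)/15 ≈ 62.555*I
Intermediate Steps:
z(R, b) = 5 + 3/R (z(R, b) = 3/R - 5*(-1) = 3/R + 5 = 5 + 3/R)
w(T) = 6 + 2*T
W(M) = 29/5 (W(M) = -9 + (6 + 2*(5 + 3/(-5))) = -9 + (6 + 2*(5 + 3*(-1/5))) = -9 + (6 + 2*(5 - 3/5)) = -9 + (6 + 2*(22/5)) = -9 + (6 + 44/5) = -9 + 74/5 = 29/5)
A = 29/5 ≈ 5.8000
D = -9944/3 (D = -3 + (-17055 + 7120)/3 = -3 + (1/3)*(-9935) = -3 - 9935/3 = -9944/3 ≈ -3314.7)
sqrt((28 + A*(-108)) + D) = sqrt((28 + (29/5)*(-108)) - 9944/3) = sqrt((28 - 3132/5) - 9944/3) = sqrt(-2992/5 - 9944/3) = sqrt(-58696/15) = 2*I*sqrt(220110)/15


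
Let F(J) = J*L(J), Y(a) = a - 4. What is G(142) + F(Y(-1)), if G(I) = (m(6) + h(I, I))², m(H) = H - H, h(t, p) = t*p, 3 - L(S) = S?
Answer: 406586856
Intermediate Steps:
Y(a) = -4 + a
L(S) = 3 - S
F(J) = J*(3 - J)
h(t, p) = p*t
m(H) = 0
G(I) = I⁴ (G(I) = (0 + I*I)² = (0 + I²)² = (I²)² = I⁴)
G(142) + F(Y(-1)) = 142⁴ + (-4 - 1)*(3 - (-4 - 1)) = 406586896 - 5*(3 - 1*(-5)) = 406586896 - 5*(3 + 5) = 406586896 - 5*8 = 406586896 - 40 = 406586856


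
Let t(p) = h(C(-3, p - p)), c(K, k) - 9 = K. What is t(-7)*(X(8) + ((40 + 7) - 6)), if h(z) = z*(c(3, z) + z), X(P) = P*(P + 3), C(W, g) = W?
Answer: -3483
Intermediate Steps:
c(K, k) = 9 + K
X(P) = P*(3 + P)
h(z) = z*(12 + z) (h(z) = z*((9 + 3) + z) = z*(12 + z))
t(p) = -27 (t(p) = -3*(12 - 3) = -3*9 = -27)
t(-7)*(X(8) + ((40 + 7) - 6)) = -27*(8*(3 + 8) + ((40 + 7) - 6)) = -27*(8*11 + (47 - 6)) = -27*(88 + 41) = -27*129 = -3483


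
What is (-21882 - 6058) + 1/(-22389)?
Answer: -625548661/22389 ≈ -27940.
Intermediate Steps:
(-21882 - 6058) + 1/(-22389) = -27940 - 1/22389 = -625548661/22389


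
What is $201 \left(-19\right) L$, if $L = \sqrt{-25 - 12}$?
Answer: $- 3819 i \sqrt{37} \approx - 23230.0 i$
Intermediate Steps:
$L = i \sqrt{37}$ ($L = \sqrt{-37} = i \sqrt{37} \approx 6.0828 i$)
$201 \left(-19\right) L = 201 \left(-19\right) i \sqrt{37} = - 3819 i \sqrt{37}$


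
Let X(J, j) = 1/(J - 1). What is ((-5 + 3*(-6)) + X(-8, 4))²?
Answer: 43264/81 ≈ 534.12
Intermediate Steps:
X(J, j) = 1/(-1 + J)
((-5 + 3*(-6)) + X(-8, 4))² = ((-5 + 3*(-6)) + 1/(-1 - 8))² = ((-5 - 18) + 1/(-9))² = (-23 - ⅑)² = (-208/9)² = 43264/81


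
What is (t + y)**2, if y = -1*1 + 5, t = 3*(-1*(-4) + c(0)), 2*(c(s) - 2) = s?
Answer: 484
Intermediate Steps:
c(s) = 2 + s/2
t = 18 (t = 3*(-1*(-4) + (2 + (1/2)*0)) = 3*(4 + (2 + 0)) = 3*(4 + 2) = 3*6 = 18)
y = 4 (y = -1 + 5 = 4)
(t + y)**2 = (18 + 4)**2 = 22**2 = 484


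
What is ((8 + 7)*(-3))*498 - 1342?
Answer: -23752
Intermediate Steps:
((8 + 7)*(-3))*498 - 1342 = (15*(-3))*498 - 1342 = -45*498 - 1342 = -22410 - 1342 = -23752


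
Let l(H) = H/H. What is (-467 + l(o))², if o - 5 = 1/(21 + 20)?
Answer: 217156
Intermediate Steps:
o = 206/41 (o = 5 + 1/(21 + 20) = 5 + 1/41 = 206/41 ≈ 5.0244)
l(H) = 1
(-467 + l(o))² = (-467 + 1)² = (-466)² = 217156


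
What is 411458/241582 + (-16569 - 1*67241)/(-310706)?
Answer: 10550688/5347747 ≈ 1.9729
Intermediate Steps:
411458/241582 + (-16569 - 1*67241)/(-310706) = 411458*(1/241582) + (-16569 - 67241)*(-1/310706) = 205729/120791 - 83810*(-1/310706) = 205729/120791 + 1445/5357 = 10550688/5347747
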